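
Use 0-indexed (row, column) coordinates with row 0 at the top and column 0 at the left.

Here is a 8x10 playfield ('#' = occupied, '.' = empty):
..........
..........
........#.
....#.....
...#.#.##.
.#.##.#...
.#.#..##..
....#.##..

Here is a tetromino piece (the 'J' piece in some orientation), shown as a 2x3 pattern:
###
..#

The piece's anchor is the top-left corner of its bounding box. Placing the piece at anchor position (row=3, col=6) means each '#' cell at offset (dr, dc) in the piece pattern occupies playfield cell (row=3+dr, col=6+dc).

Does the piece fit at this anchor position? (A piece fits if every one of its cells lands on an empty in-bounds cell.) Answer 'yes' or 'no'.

Check each piece cell at anchor (3, 6):
  offset (0,0) -> (3,6): empty -> OK
  offset (0,1) -> (3,7): empty -> OK
  offset (0,2) -> (3,8): empty -> OK
  offset (1,2) -> (4,8): occupied ('#') -> FAIL
All cells valid: no

Answer: no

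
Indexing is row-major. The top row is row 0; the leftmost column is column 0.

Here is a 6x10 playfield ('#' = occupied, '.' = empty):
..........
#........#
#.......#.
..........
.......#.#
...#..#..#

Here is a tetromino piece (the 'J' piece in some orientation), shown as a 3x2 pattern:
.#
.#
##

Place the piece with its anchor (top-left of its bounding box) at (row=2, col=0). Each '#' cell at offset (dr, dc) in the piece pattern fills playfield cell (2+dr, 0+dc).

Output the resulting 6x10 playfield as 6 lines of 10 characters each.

Fill (2+0,0+1) = (2,1)
Fill (2+1,0+1) = (3,1)
Fill (2+2,0+0) = (4,0)
Fill (2+2,0+1) = (4,1)

Answer: ..........
#........#
##......#.
.#........
##.....#.#
...#..#..#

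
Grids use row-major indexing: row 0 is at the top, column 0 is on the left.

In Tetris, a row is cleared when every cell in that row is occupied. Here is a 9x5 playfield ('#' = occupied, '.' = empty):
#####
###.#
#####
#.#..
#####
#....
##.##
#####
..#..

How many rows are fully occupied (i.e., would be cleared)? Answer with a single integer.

Check each row:
  row 0: 0 empty cells -> FULL (clear)
  row 1: 1 empty cell -> not full
  row 2: 0 empty cells -> FULL (clear)
  row 3: 3 empty cells -> not full
  row 4: 0 empty cells -> FULL (clear)
  row 5: 4 empty cells -> not full
  row 6: 1 empty cell -> not full
  row 7: 0 empty cells -> FULL (clear)
  row 8: 4 empty cells -> not full
Total rows cleared: 4

Answer: 4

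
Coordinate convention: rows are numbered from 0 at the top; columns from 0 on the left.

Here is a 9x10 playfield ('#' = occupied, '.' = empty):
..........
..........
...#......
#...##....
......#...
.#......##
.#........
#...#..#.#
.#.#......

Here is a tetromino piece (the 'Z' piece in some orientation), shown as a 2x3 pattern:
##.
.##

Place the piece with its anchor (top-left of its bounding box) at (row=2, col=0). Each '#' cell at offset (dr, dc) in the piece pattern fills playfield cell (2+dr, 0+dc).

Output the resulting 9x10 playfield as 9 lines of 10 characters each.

Fill (2+0,0+0) = (2,0)
Fill (2+0,0+1) = (2,1)
Fill (2+1,0+1) = (3,1)
Fill (2+1,0+2) = (3,2)

Answer: ..........
..........
##.#......
###.##....
......#...
.#......##
.#........
#...#..#.#
.#.#......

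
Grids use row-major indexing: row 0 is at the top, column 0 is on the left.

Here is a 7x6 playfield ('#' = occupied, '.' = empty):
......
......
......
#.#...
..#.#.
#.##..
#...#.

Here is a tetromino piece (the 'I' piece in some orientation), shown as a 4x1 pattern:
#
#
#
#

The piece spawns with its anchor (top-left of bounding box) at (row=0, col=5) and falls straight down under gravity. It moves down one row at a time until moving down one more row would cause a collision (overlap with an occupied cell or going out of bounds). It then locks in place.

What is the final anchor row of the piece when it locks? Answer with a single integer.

Spawn at (row=0, col=5). Try each row:
  row 0: fits
  row 1: fits
  row 2: fits
  row 3: fits
  row 4: blocked -> lock at row 3

Answer: 3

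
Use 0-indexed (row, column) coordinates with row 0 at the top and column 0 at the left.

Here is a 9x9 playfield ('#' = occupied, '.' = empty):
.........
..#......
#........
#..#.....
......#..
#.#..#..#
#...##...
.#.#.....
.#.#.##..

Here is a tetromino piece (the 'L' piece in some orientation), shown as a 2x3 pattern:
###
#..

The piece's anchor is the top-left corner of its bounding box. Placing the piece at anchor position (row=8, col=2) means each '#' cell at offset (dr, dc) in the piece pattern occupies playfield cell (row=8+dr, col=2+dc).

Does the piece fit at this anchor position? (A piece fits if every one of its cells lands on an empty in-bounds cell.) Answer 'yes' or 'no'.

Answer: no

Derivation:
Check each piece cell at anchor (8, 2):
  offset (0,0) -> (8,2): empty -> OK
  offset (0,1) -> (8,3): occupied ('#') -> FAIL
  offset (0,2) -> (8,4): empty -> OK
  offset (1,0) -> (9,2): out of bounds -> FAIL
All cells valid: no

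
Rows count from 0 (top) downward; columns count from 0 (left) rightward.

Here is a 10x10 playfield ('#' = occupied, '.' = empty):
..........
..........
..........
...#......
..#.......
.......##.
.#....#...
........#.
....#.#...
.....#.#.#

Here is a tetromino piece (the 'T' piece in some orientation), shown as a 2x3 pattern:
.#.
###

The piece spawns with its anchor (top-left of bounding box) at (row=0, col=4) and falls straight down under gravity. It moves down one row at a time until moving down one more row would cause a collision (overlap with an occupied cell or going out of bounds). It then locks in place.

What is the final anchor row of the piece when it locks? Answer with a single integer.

Answer: 4

Derivation:
Spawn at (row=0, col=4). Try each row:
  row 0: fits
  row 1: fits
  row 2: fits
  row 3: fits
  row 4: fits
  row 5: blocked -> lock at row 4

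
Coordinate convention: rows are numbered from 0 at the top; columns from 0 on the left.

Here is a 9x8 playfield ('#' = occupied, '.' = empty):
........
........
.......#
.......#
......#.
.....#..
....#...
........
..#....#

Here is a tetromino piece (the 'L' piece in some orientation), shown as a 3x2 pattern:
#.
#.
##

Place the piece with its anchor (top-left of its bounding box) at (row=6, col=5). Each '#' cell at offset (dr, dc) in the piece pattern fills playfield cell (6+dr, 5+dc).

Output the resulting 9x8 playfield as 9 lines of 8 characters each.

Fill (6+0,5+0) = (6,5)
Fill (6+1,5+0) = (7,5)
Fill (6+2,5+0) = (8,5)
Fill (6+2,5+1) = (8,6)

Answer: ........
........
.......#
.......#
......#.
.....#..
....##..
.....#..
..#..###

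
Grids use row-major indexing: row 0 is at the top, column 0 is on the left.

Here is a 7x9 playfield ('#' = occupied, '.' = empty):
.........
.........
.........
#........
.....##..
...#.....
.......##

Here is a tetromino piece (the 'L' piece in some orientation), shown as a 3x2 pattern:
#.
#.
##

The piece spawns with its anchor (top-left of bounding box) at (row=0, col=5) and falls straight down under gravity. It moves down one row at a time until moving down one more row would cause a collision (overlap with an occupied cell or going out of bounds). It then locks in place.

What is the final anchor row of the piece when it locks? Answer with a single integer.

Answer: 1

Derivation:
Spawn at (row=0, col=5). Try each row:
  row 0: fits
  row 1: fits
  row 2: blocked -> lock at row 1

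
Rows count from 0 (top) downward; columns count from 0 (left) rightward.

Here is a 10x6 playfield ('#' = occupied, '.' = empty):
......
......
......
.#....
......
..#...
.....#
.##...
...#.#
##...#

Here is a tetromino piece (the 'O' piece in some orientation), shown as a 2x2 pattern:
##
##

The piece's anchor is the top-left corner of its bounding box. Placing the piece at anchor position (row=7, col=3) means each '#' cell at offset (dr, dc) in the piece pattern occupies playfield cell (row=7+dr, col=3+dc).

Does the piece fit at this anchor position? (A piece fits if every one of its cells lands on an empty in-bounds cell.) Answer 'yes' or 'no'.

Answer: no

Derivation:
Check each piece cell at anchor (7, 3):
  offset (0,0) -> (7,3): empty -> OK
  offset (0,1) -> (7,4): empty -> OK
  offset (1,0) -> (8,3): occupied ('#') -> FAIL
  offset (1,1) -> (8,4): empty -> OK
All cells valid: no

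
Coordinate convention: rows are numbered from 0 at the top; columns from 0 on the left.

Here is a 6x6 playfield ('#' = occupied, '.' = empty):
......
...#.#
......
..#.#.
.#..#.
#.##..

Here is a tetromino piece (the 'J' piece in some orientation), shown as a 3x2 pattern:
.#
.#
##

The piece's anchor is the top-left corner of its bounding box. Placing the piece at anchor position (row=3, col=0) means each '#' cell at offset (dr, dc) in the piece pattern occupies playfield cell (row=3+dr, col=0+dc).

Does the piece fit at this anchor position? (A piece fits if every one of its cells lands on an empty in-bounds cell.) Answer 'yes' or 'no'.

Answer: no

Derivation:
Check each piece cell at anchor (3, 0):
  offset (0,1) -> (3,1): empty -> OK
  offset (1,1) -> (4,1): occupied ('#') -> FAIL
  offset (2,0) -> (5,0): occupied ('#') -> FAIL
  offset (2,1) -> (5,1): empty -> OK
All cells valid: no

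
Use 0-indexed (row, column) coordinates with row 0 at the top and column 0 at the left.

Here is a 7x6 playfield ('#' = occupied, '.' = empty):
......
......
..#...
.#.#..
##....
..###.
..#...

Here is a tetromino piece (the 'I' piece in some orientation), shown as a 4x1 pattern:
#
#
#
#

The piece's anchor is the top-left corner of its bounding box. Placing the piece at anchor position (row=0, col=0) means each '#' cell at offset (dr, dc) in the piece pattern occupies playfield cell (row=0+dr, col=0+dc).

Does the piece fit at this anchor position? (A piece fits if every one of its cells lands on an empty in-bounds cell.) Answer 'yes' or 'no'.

Check each piece cell at anchor (0, 0):
  offset (0,0) -> (0,0): empty -> OK
  offset (1,0) -> (1,0): empty -> OK
  offset (2,0) -> (2,0): empty -> OK
  offset (3,0) -> (3,0): empty -> OK
All cells valid: yes

Answer: yes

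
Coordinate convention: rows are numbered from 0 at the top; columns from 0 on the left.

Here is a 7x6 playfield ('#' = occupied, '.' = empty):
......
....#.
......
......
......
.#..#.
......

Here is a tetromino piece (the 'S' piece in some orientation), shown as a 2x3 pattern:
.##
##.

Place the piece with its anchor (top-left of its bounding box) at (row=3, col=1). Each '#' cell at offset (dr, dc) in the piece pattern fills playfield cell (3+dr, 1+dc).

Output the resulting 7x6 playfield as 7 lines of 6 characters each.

Fill (3+0,1+1) = (3,2)
Fill (3+0,1+2) = (3,3)
Fill (3+1,1+0) = (4,1)
Fill (3+1,1+1) = (4,2)

Answer: ......
....#.
......
..##..
.##...
.#..#.
......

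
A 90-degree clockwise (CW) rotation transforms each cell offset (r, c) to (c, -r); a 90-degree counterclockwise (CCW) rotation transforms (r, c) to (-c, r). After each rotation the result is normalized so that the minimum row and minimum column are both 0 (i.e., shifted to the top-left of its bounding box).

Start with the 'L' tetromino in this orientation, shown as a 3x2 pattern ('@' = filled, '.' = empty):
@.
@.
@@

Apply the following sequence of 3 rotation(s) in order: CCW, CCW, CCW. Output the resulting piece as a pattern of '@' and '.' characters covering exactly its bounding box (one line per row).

Answer: @@@
@..

Derivation:
Start:
@.
@.
@@
After rotation 1 (CCW):
..@
@@@
After rotation 2 (CCW):
@@
.@
.@
After rotation 3 (CCW):
@@@
@..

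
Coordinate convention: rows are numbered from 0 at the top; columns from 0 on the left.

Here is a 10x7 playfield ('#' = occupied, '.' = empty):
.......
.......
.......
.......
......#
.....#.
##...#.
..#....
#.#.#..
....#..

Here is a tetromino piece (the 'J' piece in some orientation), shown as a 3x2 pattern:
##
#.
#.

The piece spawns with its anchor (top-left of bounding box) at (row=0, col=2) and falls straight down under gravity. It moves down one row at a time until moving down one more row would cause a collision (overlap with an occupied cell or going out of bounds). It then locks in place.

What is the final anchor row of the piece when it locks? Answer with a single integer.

Answer: 4

Derivation:
Spawn at (row=0, col=2). Try each row:
  row 0: fits
  row 1: fits
  row 2: fits
  row 3: fits
  row 4: fits
  row 5: blocked -> lock at row 4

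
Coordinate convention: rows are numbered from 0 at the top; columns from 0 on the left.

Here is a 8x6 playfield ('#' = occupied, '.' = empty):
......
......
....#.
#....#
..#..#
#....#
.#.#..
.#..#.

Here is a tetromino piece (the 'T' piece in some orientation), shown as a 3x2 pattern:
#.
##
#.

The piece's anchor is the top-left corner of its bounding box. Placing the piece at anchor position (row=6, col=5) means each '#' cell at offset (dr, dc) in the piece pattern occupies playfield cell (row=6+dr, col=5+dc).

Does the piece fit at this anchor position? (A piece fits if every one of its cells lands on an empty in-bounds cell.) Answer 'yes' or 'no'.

Answer: no

Derivation:
Check each piece cell at anchor (6, 5):
  offset (0,0) -> (6,5): empty -> OK
  offset (1,0) -> (7,5): empty -> OK
  offset (1,1) -> (7,6): out of bounds -> FAIL
  offset (2,0) -> (8,5): out of bounds -> FAIL
All cells valid: no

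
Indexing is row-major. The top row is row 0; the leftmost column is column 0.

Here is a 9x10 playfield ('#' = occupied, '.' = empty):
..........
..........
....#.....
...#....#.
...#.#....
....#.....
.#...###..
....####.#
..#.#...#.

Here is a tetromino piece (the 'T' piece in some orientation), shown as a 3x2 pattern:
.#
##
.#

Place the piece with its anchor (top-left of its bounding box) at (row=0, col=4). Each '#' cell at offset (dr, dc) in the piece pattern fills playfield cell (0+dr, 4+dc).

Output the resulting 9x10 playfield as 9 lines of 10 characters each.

Fill (0+0,4+1) = (0,5)
Fill (0+1,4+0) = (1,4)
Fill (0+1,4+1) = (1,5)
Fill (0+2,4+1) = (2,5)

Answer: .....#....
....##....
....##....
...#....#.
...#.#....
....#.....
.#...###..
....####.#
..#.#...#.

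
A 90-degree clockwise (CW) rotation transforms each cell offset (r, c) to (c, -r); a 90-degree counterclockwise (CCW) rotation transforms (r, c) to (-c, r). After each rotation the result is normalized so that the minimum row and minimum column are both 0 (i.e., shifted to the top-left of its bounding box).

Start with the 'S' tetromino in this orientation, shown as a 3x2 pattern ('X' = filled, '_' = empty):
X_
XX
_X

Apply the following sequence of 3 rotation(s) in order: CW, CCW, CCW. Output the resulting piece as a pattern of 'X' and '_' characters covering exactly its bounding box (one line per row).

Start:
X_
XX
_X
After rotation 1 (CW):
_XX
XX_
After rotation 2 (CCW):
X_
XX
_X
After rotation 3 (CCW):
_XX
XX_

Answer: _XX
XX_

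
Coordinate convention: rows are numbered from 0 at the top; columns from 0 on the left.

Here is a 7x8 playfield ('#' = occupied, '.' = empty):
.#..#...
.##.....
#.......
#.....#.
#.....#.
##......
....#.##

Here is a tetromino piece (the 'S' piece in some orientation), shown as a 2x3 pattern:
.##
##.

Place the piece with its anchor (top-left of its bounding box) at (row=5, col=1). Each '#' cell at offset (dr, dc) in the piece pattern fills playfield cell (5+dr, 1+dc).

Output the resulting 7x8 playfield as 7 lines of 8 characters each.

Fill (5+0,1+1) = (5,2)
Fill (5+0,1+2) = (5,3)
Fill (5+1,1+0) = (6,1)
Fill (5+1,1+1) = (6,2)

Answer: .#..#...
.##.....
#.......
#.....#.
#.....#.
####....
.##.#.##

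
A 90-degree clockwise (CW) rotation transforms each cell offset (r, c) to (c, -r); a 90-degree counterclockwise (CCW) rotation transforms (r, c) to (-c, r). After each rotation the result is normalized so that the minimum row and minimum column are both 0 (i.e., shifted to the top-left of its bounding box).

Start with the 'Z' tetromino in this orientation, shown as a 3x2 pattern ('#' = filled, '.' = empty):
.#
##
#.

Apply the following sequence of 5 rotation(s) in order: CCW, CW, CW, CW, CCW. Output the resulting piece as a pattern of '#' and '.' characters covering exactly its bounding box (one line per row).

Answer: ##.
.##

Derivation:
Start:
.#
##
#.
After rotation 1 (CCW):
##.
.##
After rotation 2 (CW):
.#
##
#.
After rotation 3 (CW):
##.
.##
After rotation 4 (CW):
.#
##
#.
After rotation 5 (CCW):
##.
.##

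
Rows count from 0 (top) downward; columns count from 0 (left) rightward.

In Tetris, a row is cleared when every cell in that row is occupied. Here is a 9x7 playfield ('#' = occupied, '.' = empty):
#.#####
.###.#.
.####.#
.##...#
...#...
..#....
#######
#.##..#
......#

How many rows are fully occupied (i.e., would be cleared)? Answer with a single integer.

Check each row:
  row 0: 1 empty cell -> not full
  row 1: 3 empty cells -> not full
  row 2: 2 empty cells -> not full
  row 3: 4 empty cells -> not full
  row 4: 6 empty cells -> not full
  row 5: 6 empty cells -> not full
  row 6: 0 empty cells -> FULL (clear)
  row 7: 3 empty cells -> not full
  row 8: 6 empty cells -> not full
Total rows cleared: 1

Answer: 1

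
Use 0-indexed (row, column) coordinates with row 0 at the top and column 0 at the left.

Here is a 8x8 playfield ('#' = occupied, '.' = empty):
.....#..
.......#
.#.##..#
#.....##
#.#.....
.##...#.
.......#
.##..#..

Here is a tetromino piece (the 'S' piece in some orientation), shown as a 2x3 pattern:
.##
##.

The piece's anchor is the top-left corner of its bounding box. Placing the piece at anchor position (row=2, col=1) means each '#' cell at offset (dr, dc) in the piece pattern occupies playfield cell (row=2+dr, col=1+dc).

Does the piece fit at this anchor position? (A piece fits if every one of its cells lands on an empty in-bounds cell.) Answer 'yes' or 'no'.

Answer: no

Derivation:
Check each piece cell at anchor (2, 1):
  offset (0,1) -> (2,2): empty -> OK
  offset (0,2) -> (2,3): occupied ('#') -> FAIL
  offset (1,0) -> (3,1): empty -> OK
  offset (1,1) -> (3,2): empty -> OK
All cells valid: no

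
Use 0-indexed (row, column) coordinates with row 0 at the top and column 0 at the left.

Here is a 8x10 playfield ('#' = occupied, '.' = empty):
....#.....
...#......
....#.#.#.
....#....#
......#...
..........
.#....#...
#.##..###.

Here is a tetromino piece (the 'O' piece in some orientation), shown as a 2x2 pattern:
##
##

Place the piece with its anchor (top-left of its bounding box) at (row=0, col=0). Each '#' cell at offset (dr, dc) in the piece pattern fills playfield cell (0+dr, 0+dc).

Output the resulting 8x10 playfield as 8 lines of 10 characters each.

Answer: ##..#.....
##.#......
....#.#.#.
....#....#
......#...
..........
.#....#...
#.##..###.

Derivation:
Fill (0+0,0+0) = (0,0)
Fill (0+0,0+1) = (0,1)
Fill (0+1,0+0) = (1,0)
Fill (0+1,0+1) = (1,1)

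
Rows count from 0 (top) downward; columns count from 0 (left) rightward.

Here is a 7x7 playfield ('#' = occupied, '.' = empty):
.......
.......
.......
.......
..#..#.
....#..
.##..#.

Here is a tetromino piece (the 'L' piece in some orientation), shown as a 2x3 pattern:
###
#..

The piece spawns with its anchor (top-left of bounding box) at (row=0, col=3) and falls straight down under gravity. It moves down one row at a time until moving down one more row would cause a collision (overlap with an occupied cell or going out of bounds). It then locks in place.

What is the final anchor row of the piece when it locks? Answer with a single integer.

Spawn at (row=0, col=3). Try each row:
  row 0: fits
  row 1: fits
  row 2: fits
  row 3: fits
  row 4: blocked -> lock at row 3

Answer: 3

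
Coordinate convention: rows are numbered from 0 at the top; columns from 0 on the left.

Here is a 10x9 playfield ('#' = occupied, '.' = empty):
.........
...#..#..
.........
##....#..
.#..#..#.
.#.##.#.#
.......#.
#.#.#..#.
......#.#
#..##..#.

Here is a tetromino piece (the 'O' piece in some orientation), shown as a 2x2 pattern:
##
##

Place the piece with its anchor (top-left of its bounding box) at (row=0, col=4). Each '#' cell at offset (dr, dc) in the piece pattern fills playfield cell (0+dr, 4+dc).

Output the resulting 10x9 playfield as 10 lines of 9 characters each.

Fill (0+0,4+0) = (0,4)
Fill (0+0,4+1) = (0,5)
Fill (0+1,4+0) = (1,4)
Fill (0+1,4+1) = (1,5)

Answer: ....##...
...####..
.........
##....#..
.#..#..#.
.#.##.#.#
.......#.
#.#.#..#.
......#.#
#..##..#.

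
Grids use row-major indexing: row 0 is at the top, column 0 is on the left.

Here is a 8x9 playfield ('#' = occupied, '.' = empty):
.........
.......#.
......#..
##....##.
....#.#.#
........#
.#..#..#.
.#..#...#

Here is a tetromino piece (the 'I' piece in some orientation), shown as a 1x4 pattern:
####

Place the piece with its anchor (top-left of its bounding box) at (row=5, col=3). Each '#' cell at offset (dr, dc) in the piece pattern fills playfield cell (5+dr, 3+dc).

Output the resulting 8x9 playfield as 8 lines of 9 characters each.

Answer: .........
.......#.
......#..
##....##.
....#.#.#
...####.#
.#..#..#.
.#..#...#

Derivation:
Fill (5+0,3+0) = (5,3)
Fill (5+0,3+1) = (5,4)
Fill (5+0,3+2) = (5,5)
Fill (5+0,3+3) = (5,6)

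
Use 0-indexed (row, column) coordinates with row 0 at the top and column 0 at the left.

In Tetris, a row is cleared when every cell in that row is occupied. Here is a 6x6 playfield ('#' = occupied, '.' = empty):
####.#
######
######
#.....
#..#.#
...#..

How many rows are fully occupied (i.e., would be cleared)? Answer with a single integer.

Answer: 2

Derivation:
Check each row:
  row 0: 1 empty cell -> not full
  row 1: 0 empty cells -> FULL (clear)
  row 2: 0 empty cells -> FULL (clear)
  row 3: 5 empty cells -> not full
  row 4: 3 empty cells -> not full
  row 5: 5 empty cells -> not full
Total rows cleared: 2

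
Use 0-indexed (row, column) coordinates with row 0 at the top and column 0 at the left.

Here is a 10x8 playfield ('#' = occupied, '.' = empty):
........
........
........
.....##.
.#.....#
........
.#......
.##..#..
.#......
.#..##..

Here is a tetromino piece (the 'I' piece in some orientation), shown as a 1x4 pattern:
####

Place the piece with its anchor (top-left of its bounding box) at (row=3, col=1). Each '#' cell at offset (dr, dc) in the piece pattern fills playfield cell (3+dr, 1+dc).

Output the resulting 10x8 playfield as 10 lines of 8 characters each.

Answer: ........
........
........
.######.
.#.....#
........
.#......
.##..#..
.#......
.#..##..

Derivation:
Fill (3+0,1+0) = (3,1)
Fill (3+0,1+1) = (3,2)
Fill (3+0,1+2) = (3,3)
Fill (3+0,1+3) = (3,4)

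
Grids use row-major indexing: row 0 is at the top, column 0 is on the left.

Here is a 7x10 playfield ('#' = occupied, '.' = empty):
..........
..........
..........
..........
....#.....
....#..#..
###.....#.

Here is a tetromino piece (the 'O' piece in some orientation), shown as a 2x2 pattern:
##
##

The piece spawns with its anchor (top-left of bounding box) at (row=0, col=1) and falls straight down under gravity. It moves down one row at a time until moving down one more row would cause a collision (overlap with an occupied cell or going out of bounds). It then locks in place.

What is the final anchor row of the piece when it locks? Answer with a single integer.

Spawn at (row=0, col=1). Try each row:
  row 0: fits
  row 1: fits
  row 2: fits
  row 3: fits
  row 4: fits
  row 5: blocked -> lock at row 4

Answer: 4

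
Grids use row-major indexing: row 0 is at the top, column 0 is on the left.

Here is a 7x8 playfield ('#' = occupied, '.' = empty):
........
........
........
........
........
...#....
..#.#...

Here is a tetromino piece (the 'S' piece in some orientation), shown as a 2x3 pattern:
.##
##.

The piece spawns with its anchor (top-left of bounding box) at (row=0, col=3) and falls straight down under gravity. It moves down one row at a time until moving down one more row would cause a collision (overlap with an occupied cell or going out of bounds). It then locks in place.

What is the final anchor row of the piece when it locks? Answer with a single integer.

Answer: 3

Derivation:
Spawn at (row=0, col=3). Try each row:
  row 0: fits
  row 1: fits
  row 2: fits
  row 3: fits
  row 4: blocked -> lock at row 3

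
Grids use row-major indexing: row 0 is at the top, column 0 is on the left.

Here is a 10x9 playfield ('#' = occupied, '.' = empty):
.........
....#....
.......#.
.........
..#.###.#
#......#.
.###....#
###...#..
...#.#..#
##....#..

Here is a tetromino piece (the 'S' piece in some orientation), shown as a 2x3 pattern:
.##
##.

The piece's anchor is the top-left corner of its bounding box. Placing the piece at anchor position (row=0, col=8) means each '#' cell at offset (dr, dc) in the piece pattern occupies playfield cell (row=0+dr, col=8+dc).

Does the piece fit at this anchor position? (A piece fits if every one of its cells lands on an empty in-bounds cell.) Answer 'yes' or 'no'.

Check each piece cell at anchor (0, 8):
  offset (0,1) -> (0,9): out of bounds -> FAIL
  offset (0,2) -> (0,10): out of bounds -> FAIL
  offset (1,0) -> (1,8): empty -> OK
  offset (1,1) -> (1,9): out of bounds -> FAIL
All cells valid: no

Answer: no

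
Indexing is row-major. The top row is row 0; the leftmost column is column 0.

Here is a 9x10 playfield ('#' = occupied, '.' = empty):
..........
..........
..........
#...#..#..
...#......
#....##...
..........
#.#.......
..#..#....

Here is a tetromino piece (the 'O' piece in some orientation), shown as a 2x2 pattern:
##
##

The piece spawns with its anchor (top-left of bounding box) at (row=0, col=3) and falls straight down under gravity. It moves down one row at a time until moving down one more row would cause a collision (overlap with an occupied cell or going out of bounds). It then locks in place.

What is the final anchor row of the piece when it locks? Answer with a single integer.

Spawn at (row=0, col=3). Try each row:
  row 0: fits
  row 1: fits
  row 2: blocked -> lock at row 1

Answer: 1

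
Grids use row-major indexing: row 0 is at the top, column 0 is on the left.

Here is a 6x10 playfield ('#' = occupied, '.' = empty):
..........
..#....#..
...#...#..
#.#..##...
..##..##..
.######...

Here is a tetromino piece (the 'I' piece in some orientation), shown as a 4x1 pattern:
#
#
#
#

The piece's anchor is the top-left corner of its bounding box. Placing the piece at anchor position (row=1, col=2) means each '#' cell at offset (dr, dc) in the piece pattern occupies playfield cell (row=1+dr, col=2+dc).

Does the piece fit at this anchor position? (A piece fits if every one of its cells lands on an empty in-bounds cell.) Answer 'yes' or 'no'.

Answer: no

Derivation:
Check each piece cell at anchor (1, 2):
  offset (0,0) -> (1,2): occupied ('#') -> FAIL
  offset (1,0) -> (2,2): empty -> OK
  offset (2,0) -> (3,2): occupied ('#') -> FAIL
  offset (3,0) -> (4,2): occupied ('#') -> FAIL
All cells valid: no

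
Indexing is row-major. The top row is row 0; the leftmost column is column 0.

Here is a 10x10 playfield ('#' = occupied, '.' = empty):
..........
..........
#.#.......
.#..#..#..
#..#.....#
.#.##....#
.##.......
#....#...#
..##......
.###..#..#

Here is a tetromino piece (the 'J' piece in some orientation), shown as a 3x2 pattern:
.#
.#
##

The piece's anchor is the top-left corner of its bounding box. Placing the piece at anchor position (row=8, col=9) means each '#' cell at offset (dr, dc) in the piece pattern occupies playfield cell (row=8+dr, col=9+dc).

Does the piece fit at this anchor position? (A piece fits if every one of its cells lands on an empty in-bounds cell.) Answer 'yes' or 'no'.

Answer: no

Derivation:
Check each piece cell at anchor (8, 9):
  offset (0,1) -> (8,10): out of bounds -> FAIL
  offset (1,1) -> (9,10): out of bounds -> FAIL
  offset (2,0) -> (10,9): out of bounds -> FAIL
  offset (2,1) -> (10,10): out of bounds -> FAIL
All cells valid: no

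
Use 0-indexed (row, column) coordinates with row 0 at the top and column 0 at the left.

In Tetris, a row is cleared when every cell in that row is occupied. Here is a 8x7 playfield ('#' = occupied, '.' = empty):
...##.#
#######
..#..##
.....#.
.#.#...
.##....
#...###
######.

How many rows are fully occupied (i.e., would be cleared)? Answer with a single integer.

Check each row:
  row 0: 4 empty cells -> not full
  row 1: 0 empty cells -> FULL (clear)
  row 2: 4 empty cells -> not full
  row 3: 6 empty cells -> not full
  row 4: 5 empty cells -> not full
  row 5: 5 empty cells -> not full
  row 6: 3 empty cells -> not full
  row 7: 1 empty cell -> not full
Total rows cleared: 1

Answer: 1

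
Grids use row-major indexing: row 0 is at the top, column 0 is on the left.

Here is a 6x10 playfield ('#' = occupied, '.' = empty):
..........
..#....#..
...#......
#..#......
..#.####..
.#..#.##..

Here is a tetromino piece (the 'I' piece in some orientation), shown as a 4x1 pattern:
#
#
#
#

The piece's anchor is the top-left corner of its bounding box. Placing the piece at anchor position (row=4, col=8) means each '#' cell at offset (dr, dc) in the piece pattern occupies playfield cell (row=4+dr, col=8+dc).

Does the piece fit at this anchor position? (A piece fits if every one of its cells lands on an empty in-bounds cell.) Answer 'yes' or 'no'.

Answer: no

Derivation:
Check each piece cell at anchor (4, 8):
  offset (0,0) -> (4,8): empty -> OK
  offset (1,0) -> (5,8): empty -> OK
  offset (2,0) -> (6,8): out of bounds -> FAIL
  offset (3,0) -> (7,8): out of bounds -> FAIL
All cells valid: no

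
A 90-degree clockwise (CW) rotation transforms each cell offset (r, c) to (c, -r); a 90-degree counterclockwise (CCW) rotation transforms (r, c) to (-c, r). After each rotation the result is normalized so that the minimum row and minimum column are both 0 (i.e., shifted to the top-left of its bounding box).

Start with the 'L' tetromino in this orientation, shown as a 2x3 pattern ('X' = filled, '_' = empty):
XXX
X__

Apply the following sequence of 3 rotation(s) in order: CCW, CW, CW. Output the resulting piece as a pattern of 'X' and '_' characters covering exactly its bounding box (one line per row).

Answer: XX
_X
_X

Derivation:
Start:
XXX
X__
After rotation 1 (CCW):
X_
X_
XX
After rotation 2 (CW):
XXX
X__
After rotation 3 (CW):
XX
_X
_X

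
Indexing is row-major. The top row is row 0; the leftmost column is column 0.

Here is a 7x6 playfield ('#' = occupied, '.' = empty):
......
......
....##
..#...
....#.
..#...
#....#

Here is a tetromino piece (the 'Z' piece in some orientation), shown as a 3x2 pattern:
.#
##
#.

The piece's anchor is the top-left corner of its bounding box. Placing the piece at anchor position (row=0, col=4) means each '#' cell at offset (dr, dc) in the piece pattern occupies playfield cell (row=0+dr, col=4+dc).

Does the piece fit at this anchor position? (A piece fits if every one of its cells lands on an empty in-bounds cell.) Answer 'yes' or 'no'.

Check each piece cell at anchor (0, 4):
  offset (0,1) -> (0,5): empty -> OK
  offset (1,0) -> (1,4): empty -> OK
  offset (1,1) -> (1,5): empty -> OK
  offset (2,0) -> (2,4): occupied ('#') -> FAIL
All cells valid: no

Answer: no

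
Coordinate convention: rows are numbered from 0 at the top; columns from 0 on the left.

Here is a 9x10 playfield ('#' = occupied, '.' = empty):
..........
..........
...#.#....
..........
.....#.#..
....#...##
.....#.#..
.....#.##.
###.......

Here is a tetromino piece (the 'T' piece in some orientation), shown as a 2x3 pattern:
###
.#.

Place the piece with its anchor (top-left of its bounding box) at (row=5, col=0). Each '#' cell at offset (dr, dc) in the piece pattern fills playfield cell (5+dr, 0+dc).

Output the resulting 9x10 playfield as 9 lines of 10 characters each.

Answer: ..........
..........
...#.#....
..........
.....#.#..
###.#...##
.#...#.#..
.....#.##.
###.......

Derivation:
Fill (5+0,0+0) = (5,0)
Fill (5+0,0+1) = (5,1)
Fill (5+0,0+2) = (5,2)
Fill (5+1,0+1) = (6,1)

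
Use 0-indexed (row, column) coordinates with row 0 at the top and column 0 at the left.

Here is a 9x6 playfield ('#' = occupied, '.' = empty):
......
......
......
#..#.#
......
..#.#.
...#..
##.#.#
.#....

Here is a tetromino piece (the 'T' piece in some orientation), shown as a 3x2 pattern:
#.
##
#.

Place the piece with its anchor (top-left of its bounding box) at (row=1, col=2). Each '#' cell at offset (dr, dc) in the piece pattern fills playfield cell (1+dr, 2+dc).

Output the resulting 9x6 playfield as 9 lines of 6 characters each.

Answer: ......
..#...
..##..
#.##.#
......
..#.#.
...#..
##.#.#
.#....

Derivation:
Fill (1+0,2+0) = (1,2)
Fill (1+1,2+0) = (2,2)
Fill (1+1,2+1) = (2,3)
Fill (1+2,2+0) = (3,2)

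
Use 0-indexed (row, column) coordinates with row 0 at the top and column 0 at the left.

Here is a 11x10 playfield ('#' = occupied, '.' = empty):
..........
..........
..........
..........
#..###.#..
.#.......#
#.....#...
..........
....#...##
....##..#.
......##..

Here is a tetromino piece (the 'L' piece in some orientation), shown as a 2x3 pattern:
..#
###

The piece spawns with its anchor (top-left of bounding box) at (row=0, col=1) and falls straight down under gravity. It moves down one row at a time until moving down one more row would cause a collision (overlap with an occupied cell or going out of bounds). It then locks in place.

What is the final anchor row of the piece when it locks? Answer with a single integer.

Answer: 2

Derivation:
Spawn at (row=0, col=1). Try each row:
  row 0: fits
  row 1: fits
  row 2: fits
  row 3: blocked -> lock at row 2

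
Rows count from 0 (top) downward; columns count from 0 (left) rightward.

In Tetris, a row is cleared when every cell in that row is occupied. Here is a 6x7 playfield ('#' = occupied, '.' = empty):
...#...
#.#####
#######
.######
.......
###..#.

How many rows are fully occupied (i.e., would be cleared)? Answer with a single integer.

Check each row:
  row 0: 6 empty cells -> not full
  row 1: 1 empty cell -> not full
  row 2: 0 empty cells -> FULL (clear)
  row 3: 1 empty cell -> not full
  row 4: 7 empty cells -> not full
  row 5: 3 empty cells -> not full
Total rows cleared: 1

Answer: 1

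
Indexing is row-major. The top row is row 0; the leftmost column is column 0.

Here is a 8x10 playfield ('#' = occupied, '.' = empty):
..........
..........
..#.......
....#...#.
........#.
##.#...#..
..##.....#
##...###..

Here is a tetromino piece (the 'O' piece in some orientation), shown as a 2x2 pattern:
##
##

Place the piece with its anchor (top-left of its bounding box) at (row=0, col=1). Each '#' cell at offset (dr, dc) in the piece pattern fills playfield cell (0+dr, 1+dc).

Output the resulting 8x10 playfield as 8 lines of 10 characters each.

Fill (0+0,1+0) = (0,1)
Fill (0+0,1+1) = (0,2)
Fill (0+1,1+0) = (1,1)
Fill (0+1,1+1) = (1,2)

Answer: .##.......
.##.......
..#.......
....#...#.
........#.
##.#...#..
..##.....#
##...###..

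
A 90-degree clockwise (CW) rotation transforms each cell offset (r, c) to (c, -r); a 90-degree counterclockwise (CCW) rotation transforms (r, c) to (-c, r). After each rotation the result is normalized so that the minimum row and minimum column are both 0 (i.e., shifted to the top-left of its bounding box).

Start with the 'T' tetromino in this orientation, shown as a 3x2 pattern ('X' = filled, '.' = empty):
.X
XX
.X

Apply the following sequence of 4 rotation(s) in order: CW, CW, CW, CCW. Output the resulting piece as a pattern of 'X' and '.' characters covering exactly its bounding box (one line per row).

Answer: X.
XX
X.

Derivation:
Start:
.X
XX
.X
After rotation 1 (CW):
.X.
XXX
After rotation 2 (CW):
X.
XX
X.
After rotation 3 (CW):
XXX
.X.
After rotation 4 (CCW):
X.
XX
X.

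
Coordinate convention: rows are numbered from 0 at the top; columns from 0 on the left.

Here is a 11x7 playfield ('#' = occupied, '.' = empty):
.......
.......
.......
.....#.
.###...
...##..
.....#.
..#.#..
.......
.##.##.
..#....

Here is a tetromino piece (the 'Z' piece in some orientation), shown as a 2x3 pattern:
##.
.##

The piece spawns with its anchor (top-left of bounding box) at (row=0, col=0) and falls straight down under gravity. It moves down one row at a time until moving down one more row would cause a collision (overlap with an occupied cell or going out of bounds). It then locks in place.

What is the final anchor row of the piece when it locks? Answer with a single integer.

Answer: 2

Derivation:
Spawn at (row=0, col=0). Try each row:
  row 0: fits
  row 1: fits
  row 2: fits
  row 3: blocked -> lock at row 2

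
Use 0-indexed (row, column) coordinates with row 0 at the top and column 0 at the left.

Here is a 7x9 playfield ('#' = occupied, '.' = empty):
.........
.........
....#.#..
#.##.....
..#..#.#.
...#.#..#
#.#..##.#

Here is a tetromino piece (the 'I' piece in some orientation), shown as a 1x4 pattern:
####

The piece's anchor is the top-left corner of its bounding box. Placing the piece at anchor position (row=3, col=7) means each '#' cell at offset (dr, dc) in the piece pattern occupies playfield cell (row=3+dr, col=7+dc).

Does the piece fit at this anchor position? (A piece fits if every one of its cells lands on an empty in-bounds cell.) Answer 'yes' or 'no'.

Answer: no

Derivation:
Check each piece cell at anchor (3, 7):
  offset (0,0) -> (3,7): empty -> OK
  offset (0,1) -> (3,8): empty -> OK
  offset (0,2) -> (3,9): out of bounds -> FAIL
  offset (0,3) -> (3,10): out of bounds -> FAIL
All cells valid: no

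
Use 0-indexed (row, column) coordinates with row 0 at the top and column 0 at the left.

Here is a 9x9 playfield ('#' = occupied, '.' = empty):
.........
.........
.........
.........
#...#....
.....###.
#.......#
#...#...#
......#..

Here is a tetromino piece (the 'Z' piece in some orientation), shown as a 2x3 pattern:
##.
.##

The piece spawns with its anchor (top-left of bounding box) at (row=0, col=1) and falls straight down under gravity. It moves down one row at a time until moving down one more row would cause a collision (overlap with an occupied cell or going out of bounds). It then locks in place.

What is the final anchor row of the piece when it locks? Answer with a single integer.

Answer: 7

Derivation:
Spawn at (row=0, col=1). Try each row:
  row 0: fits
  row 1: fits
  row 2: fits
  row 3: fits
  row 4: fits
  row 5: fits
  row 6: fits
  row 7: fits
  row 8: blocked -> lock at row 7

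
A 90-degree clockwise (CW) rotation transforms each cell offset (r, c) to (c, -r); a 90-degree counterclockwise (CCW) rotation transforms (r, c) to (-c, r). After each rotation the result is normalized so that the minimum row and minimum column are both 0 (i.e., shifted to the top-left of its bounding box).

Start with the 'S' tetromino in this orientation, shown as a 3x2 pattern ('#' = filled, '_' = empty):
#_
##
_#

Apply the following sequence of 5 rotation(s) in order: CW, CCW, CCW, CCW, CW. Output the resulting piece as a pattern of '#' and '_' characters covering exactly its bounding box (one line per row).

Start:
#_
##
_#
After rotation 1 (CW):
_##
##_
After rotation 2 (CCW):
#_
##
_#
After rotation 3 (CCW):
_##
##_
After rotation 4 (CCW):
#_
##
_#
After rotation 5 (CW):
_##
##_

Answer: _##
##_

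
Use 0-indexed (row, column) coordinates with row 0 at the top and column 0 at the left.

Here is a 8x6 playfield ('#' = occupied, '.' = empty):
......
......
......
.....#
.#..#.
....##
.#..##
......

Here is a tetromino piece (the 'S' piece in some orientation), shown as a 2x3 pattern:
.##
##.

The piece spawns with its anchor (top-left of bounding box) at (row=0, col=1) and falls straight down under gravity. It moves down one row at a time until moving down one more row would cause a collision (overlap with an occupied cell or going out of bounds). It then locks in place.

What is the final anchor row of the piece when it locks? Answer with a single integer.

Answer: 2

Derivation:
Spawn at (row=0, col=1). Try each row:
  row 0: fits
  row 1: fits
  row 2: fits
  row 3: blocked -> lock at row 2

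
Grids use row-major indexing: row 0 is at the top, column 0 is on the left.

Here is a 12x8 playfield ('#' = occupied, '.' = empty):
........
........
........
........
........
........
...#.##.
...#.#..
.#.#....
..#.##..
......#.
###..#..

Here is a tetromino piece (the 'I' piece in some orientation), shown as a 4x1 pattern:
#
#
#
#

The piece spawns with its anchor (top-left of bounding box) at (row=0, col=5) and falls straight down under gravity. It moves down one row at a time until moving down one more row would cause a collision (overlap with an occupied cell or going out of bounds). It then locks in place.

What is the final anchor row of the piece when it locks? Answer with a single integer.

Answer: 2

Derivation:
Spawn at (row=0, col=5). Try each row:
  row 0: fits
  row 1: fits
  row 2: fits
  row 3: blocked -> lock at row 2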